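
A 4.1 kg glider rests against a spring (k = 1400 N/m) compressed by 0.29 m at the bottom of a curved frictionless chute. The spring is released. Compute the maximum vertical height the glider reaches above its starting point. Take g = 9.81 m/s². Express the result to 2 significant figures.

All spring PE becomes gravitational PE at the highest point: ½kx² = mgh
h = kx²/(2mg) = (1400)(0.29)²/(2 × 4.1 × 9.81) = 1.464 m

h = 1.5 m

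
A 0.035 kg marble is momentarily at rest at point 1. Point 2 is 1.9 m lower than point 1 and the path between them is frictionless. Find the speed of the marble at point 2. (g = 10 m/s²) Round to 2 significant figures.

v = 6.2 m/s

By conservation of mechanical energy, mgh = ½mv²
v = √(2gh) = √(2 × 10 × 1.9) = √38.000 = 6.164 m/s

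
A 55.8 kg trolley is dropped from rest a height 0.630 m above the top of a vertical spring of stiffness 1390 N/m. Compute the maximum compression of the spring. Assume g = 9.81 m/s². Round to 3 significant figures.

Take the reference level at the top of the uncompressed spring. At max compression the trolley has fallen H + x and is momentarily at rest:
mg(H + x) = ½kx²
½(1390)x² − (55.8)(9.81)x − (55.8)(9.81)(0.630) = 0
695.0x² − 547.4x − 344.9 = 0
x = [547.4 + √(299645 + 958713)]/(2 × 695.0) = 1.201 m

x = 1.20 m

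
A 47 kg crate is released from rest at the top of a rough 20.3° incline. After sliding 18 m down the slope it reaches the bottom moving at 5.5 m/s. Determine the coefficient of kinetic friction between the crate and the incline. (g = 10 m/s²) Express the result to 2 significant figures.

Energy balance down the incline: mg L sinθ − ½mv² = μ_k (mg cosθ) L
mgL sinθ = 2935.1 J; ½mv² = 710.88 J
W_f = 2935.1 − 710.88 = 2224 J
μ_k = W_f/(mg cosθ · L) = 2224/(440.8 × 18) = 0.2803

μ_k = 0.28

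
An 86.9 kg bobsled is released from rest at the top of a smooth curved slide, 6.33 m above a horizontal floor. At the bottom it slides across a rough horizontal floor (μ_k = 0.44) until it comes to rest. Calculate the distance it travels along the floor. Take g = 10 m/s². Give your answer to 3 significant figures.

d = 14.4 m

Energy bookkeeping (friction removes W_f = μ_k N d):
At rest all PE has been dissipated by friction: mgh = μ_k m g d
d = h/μ_k = 6.33/0.44 = 14.39 m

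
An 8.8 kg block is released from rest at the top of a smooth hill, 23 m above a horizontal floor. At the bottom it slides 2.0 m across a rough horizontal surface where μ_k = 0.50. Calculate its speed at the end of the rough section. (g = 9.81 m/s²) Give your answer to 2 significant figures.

Energy at the top = energy at the end + work done against friction:
mgh = ½mv² + μ_k m g d
W_f = μ_k mg d = (0.50)(8.8)(9.81)(2.0) = 86.33 J
½mv² = mgh − W_f = 1985.5 − 86.33 = 1899.2 J
v = √(2 × 1899.2/8.8) = 20.78 m/s

v = 21 m/s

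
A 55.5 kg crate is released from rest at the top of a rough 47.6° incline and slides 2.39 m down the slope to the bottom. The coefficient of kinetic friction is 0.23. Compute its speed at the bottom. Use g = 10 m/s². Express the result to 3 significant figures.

v = 5.28 m/s

Energy: mgh = ½mv² + W_f, with h = L sinθ and W_f = μ_k (mg cosθ) L
mgh = mgL sinθ = (55.5)(10)(2.39)sin47.6° = 979.52 J
W_f = μ_k mg cosθ · L = (0.23)(55.5)(10)cos47.6°·2.39 = 205.7 J
½mv² = 979.52 − 205.7 = 773.81 J
v = √(2 × 773.81/55.5) = 5.281 m/s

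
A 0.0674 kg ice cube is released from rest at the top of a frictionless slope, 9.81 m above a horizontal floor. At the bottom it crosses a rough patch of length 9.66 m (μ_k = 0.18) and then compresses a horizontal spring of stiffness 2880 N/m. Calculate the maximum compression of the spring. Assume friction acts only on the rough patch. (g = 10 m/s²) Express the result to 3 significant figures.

x = 0.0615 m

Initial energy: E₁ = mgh = (0.0674)(10)(9.81) = 6.6119 J
Friction removes W_f = μ_k mg d = (0.18)(0.0674)(10)(9.66) = 1.172 J
Energy reaching the spring: E = 6.6119 − 1.172 = 5.4400 J
At max compression ½kx² = E ⇒ x = √(2E/k) = √(2 × 5.4400/2880) = 0.06146 m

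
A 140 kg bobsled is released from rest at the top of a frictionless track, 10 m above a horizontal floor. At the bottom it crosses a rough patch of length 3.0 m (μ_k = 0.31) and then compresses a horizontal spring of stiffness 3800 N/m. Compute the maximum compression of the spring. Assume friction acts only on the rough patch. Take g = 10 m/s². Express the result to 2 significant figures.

x = 2.6 m

Initial energy: E₁ = mgh = (140)(10)(10) = 14000 J
Friction removes W_f = μ_k mg d = (0.31)(140)(10)(3.0) = 1302 J
Energy reaching the spring: E = 14000 − 1302 = 12698 J
At max compression ½kx² = E ⇒ x = √(2E/k) = √(2 × 12698/3800) = 2.585 m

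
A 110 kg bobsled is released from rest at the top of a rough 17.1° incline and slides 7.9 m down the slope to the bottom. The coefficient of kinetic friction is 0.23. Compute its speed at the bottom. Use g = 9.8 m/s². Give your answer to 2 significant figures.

Taking the bottom as reference, mgh = ½mv² + μ_k N L with h = L sinθ, N = mg cosθ:
mgh = mgL sinθ = (110)(9.8)(7.9)sin17.1° = 2504.1 J
W_f = μ_k mg cosθ · L = (0.23)(110)(9.8)cos17.1°·7.9 = 1872 J
½mv² = 2504.1 − 1872 = 631.97 J
v = √(2 × 631.97/110) = 3.390 m/s

v = 3.4 m/s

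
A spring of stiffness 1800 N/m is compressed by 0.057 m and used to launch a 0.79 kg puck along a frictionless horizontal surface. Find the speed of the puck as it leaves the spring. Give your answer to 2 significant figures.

v = 2.7 m/s

Spring PE converts entirely to kinetic energy: ½kx² = ½mv²
v = x√(k/m) = 0.057 × √(1800/0.79) = 2.721 m/s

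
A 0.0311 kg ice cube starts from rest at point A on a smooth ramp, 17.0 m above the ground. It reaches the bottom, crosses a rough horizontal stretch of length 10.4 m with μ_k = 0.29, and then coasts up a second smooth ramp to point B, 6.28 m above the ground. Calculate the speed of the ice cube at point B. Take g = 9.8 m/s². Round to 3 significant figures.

v = 12.3 m/s

Energy at A: mgh₁ = (0.0311)(9.8)(17.0) = 5.1813 J
Friction loss: W_f = μ_k mg d = 0.9192 J
At B: ½mv² + mgh₂ = mgh₁ − W_f
½mv² = 5.1813 − 0.9192 − 1.9140 = 2.3480 J
v = √(2 × 2.3480/0.0311) = 12.29 m/s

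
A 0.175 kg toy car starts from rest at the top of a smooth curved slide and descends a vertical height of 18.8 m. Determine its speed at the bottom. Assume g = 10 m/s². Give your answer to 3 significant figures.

v = 19.4 m/s

Equating total energy at the two states: mgh = ½mv²
v = √(2gh) = √(2 × 10 × 18.8) = √376.00 = 19.39 m/s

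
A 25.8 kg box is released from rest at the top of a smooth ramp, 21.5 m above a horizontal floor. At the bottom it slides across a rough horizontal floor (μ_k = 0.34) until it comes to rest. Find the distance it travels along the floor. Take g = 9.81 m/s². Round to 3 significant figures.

d = 63.2 m

Energy bookkeeping (friction removes W_f = μ_k N d):
At rest all PE has been dissipated by friction: mgh = μ_k m g d
d = h/μ_k = 21.5/0.34 = 63.24 m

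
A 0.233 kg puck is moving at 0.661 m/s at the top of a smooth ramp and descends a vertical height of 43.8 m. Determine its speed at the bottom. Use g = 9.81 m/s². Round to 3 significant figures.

v = 29.3 m/s

Mechanical energy is conserved (no friction): ½mv₀² + mgh = ½mv²
The mass cancels from both sides.
v² = v₀² + 2gh = (0.661)² + 2(9.81)(43.8) = 859.79
v = √859.79 = 29.32 m/s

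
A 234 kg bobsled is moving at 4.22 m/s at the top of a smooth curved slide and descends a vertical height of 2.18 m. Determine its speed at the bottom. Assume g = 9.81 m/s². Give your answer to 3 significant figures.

Mechanical energy is conserved (no friction): ½mv₀² + mgh = ½mv²
v² = v₀² + 2gh = (4.22)² + 2(9.81)(2.18) = 60.580
v = √60.580 = 7.783 m/s

v = 7.78 m/s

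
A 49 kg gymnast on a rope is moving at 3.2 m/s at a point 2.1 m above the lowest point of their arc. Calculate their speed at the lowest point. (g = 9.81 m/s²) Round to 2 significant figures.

Mechanical energy is conserved (no friction): ½mv₀² + mgh = ½mv²
The mass cancels from both sides.
v² = v₀² + 2gh = (3.2)² + 2(9.81)(2.1) = 51.442
v = √51.442 = 7.172 m/s

v = 7.2 m/s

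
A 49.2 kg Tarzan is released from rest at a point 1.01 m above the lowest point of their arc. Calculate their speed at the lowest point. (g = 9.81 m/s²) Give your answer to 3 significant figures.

By conservation of mechanical energy, mgh = ½mv²
The mass cancels from both sides.
v = √(2gh) = √(2 × 9.81 × 1.01) = √19.816 = 4.452 m/s

v = 4.45 m/s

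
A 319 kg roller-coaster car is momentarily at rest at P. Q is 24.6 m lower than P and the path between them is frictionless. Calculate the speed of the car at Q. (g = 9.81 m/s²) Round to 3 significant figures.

v = 22.0 m/s

By conservation of mechanical energy, mgh = ½mv²
v = √(2gh) = √(2 × 9.81 × 24.6) = √482.65 = 21.97 m/s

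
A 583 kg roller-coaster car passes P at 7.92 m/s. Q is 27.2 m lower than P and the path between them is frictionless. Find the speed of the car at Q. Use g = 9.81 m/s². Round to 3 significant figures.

v = 24.4 m/s

Energy conservation between the two points: ½mv₀² + mgh = ½mv²
The mass cancels from both sides.
v² = v₀² + 2gh = (7.92)² + 2(9.81)(27.2) = 596.39
v = √596.39 = 24.42 m/s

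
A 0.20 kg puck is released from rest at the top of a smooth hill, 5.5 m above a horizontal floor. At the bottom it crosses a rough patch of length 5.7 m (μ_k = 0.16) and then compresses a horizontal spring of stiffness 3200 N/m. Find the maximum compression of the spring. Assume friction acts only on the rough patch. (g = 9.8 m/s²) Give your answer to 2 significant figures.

Initial energy: E₁ = mgh = (0.20)(9.8)(5.5) = 10.780 J
Friction removes W_f = μ_k mg d = (0.16)(0.20)(9.8)(5.7) = 1.788 J
Energy reaching the spring: E = 10.780 − 1.788 = 8.9925 J
At max compression ½kx² = E ⇒ x = √(2E/k) = √(2 × 8.9925/3200) = 0.07497 m

x = 0.075 m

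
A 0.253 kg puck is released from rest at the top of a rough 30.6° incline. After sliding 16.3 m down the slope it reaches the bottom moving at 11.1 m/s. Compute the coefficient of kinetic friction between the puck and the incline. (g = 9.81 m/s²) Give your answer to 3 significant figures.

μ_k = 0.144

The energy dissipated by friction is the PE lost minus the KE gained:
mgL sinθ = 20.594 J; ½mv² = 15.586 J
W_f = 20.594 − 15.586 = 5.007 J
μ_k = W_f/(mg cosθ · L) = 5.007/(2.136 × 16.3) = 0.1438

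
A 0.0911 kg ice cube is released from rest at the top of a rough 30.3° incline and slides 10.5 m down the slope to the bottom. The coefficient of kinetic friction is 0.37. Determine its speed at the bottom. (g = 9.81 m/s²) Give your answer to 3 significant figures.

Work–energy: mg(L sinθ) − μ_k(mg cosθ)L = ½mv²
mgh = mgL sinθ = (0.0911)(9.81)(10.5)sin30.3° = 4.7344 J
W_f = μ_k mg cosθ · L = (0.37)(0.0911)(9.81)cos30.3°·10.5 = 2.998 J
½mv² = 4.7344 − 2.998 = 1.7367 J
v = √(2 × 1.7367/0.0911) = 6.175 m/s

v = 6.17 m/s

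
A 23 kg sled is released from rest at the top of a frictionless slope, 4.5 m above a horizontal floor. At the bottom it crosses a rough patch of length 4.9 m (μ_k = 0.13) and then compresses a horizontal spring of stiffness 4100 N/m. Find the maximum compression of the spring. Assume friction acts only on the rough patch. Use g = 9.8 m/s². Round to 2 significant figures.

Initial energy: E₁ = mgh = (23)(9.8)(4.5) = 1014.3 J
Friction removes W_f = μ_k mg d = (0.13)(23)(9.8)(4.9) = 143.6 J
Energy reaching the spring: E = 1014.3 − 143.6 = 870.72 J
At max compression ½kx² = E ⇒ x = √(2E/k) = √(2 × 870.72/4100) = 0.6517 m

x = 0.65 m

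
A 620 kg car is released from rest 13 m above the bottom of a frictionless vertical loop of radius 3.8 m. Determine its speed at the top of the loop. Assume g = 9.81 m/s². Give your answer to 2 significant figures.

Energy conservation: mgh = ½mv_top² + mg(2r)
v_top² = 2g(h − 2r) = 2(9.81)(13 − 7.600) = 105.9
v_top = 10.29 m/s

v = 10 m/s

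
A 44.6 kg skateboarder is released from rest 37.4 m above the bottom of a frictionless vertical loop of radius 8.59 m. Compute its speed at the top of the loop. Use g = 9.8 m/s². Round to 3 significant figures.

Energy conservation: mgh = ½mv_top² + mg(2r)
v_top² = 2g(h − 2r) = 2(9.8)(37.4 − 17.18) = 396.3
v_top = 19.91 m/s

v = 19.9 m/s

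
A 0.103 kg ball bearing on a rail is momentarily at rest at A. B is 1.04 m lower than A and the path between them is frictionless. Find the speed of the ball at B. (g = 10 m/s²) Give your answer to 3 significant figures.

v = 4.56 m/s

Energy conservation between the two points: mgh = ½mv²
v = √(2gh) = √(2 × 10 × 1.04) = √20.800 = 4.561 m/s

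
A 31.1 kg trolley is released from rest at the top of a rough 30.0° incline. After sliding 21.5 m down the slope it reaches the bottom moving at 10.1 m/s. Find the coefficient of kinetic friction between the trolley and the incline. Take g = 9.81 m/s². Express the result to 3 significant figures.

The energy dissipated by friction is the PE lost minus the KE gained:
mgL sinθ = 3279.7 J; ½mv² = 1586.3 J
W_f = 3279.7 − 1586.3 = 1693 J
μ_k = W_f/(mg cosθ · L) = 1693/(264.2 × 21.5) = 0.2981

μ_k = 0.298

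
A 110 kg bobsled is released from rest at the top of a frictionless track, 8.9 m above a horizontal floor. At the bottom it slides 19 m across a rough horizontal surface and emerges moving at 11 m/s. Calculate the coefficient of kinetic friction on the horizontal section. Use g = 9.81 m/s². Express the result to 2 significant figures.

Energy at the top = energy at the end + work done against friction:
mgh = ½mv² + μ_k m g d
mgh = 9604.0 J; ½mv² = 6655.0 J
W_f = 9604.0 − 6655.0 = 2949 J
μ_k = W_f/(mg·d) = 2949/(1079 × 19) = 0.1438

μ_k = 0.14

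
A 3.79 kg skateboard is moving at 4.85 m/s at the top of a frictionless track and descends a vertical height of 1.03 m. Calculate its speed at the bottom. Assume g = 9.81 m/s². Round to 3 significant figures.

v = 6.61 m/s

Equating total energy at the two states: ½mv₀² + mgh = ½mv²
v² = v₀² + 2gh = (4.85)² + 2(9.81)(1.03) = 43.731
v = √43.731 = 6.613 m/s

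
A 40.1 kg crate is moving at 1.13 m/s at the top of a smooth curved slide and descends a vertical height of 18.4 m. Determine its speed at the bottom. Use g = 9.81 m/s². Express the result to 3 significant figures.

v = 19.0 m/s

Energy conservation between the two points: ½mv₀² + mgh = ½mv²
The mass cancels from both sides.
v² = v₀² + 2gh = (1.13)² + 2(9.81)(18.4) = 362.28
v = √362.28 = 19.03 m/s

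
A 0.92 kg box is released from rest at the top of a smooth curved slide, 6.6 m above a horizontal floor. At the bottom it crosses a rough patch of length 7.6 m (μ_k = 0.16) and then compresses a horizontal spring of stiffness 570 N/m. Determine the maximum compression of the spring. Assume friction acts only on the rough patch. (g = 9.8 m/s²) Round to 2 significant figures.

x = 0.41 m

Initial energy: E₁ = mgh = (0.92)(9.8)(6.6) = 59.506 J
Friction removes W_f = μ_k mg d = (0.16)(0.92)(9.8)(7.6) = 10.96 J
Energy reaching the spring: E = 59.506 − 10.96 = 48.542 J
At max compression ½kx² = E ⇒ x = √(2E/k) = √(2 × 48.542/570) = 0.4127 m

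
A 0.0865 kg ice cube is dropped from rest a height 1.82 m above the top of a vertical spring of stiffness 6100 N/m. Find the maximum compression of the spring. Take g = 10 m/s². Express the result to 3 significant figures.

x = 0.0229 m

Take the reference level at the top of the uncompressed spring. At max compression the cube has fallen H + x and is momentarily at rest:
mg(H + x) = ½kx²
½(6100)x² − (0.0865)(10)x − (0.0865)(10)(1.82) = 0
3050x² − 0.8650x − 1.574 = 0
x = [0.8650 + √(0.7482 + 19206)]/(2 × 3050) = 0.02286 m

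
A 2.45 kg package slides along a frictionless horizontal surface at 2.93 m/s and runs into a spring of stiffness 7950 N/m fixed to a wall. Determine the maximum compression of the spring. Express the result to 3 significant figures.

x = 0.0514 m

At max compression the package is momentarily at rest: ½mv² = ½kx²
x = v√(m/k) = 2.93 × √(2.45/7950) = 0.05144 m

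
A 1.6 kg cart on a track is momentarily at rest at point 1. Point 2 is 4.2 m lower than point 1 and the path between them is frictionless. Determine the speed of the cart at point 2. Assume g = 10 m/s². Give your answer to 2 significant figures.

v = 9.2 m/s

By conservation of mechanical energy, mgh = ½mv²
v = √(2gh) = √(2 × 10 × 4.2) = √84.000 = 9.165 m/s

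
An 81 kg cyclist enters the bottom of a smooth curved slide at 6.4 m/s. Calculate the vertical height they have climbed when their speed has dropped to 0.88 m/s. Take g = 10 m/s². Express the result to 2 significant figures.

Energy balance between the two points: ½mv₁² = ½mv₂² + mgh
h = (v₁² − v₂²)/(2g) = (6.4² − 0.88²)/(2 × 10) = 2.009 m

h = 2.0 m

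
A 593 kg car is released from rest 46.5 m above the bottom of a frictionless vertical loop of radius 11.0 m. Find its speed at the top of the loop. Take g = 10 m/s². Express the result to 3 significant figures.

v = 22.1 m/s

Energy conservation: mgh = ½mv_top² + mg(2r)
v_top² = 2g(h − 2r) = 2(10)(46.5 − 22.00) = 490.0
v_top = 22.14 m/s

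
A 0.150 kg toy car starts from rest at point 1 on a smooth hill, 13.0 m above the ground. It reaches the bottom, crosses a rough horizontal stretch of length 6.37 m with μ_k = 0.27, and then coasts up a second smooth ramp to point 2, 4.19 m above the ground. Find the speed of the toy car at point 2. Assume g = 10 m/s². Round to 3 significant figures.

Energy at 1: mgh₁ = (0.150)(10)(13.0) = 19.500 J
Friction loss: W_f = μ_k mg d = 2.580 J
At 2: ½mv² + mgh₂ = mgh₁ − W_f
½mv² = 19.500 − 2.580 − 6.2850 = 10.635 J
v = √(2 × 10.635/0.150) = 11.91 m/s

v = 11.9 m/s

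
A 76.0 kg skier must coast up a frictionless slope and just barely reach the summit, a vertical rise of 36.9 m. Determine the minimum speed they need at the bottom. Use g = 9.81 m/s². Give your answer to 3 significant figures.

v = 26.9 m/s

At the top they are momentarily at rest, so all KE converts to PE: ½mv² = mgh
v = √(2gh) = √(2 × 9.81 × 36.9) = 26.91 m/s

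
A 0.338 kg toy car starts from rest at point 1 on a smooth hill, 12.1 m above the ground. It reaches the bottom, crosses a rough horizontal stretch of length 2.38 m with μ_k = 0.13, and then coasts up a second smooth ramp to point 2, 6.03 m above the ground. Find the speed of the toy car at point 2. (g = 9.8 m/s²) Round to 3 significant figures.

Energy at 1: mgh₁ = (0.338)(9.8)(12.1) = 40.080 J
Friction loss: W_f = μ_k mg d = 1.025 J
At 2: ½mv² + mgh₂ = mgh₁ − W_f
½mv² = 40.080 − 1.025 − 19.974 = 19.081 J
v = √(2 × 19.081/0.338) = 10.63 m/s

v = 10.6 m/s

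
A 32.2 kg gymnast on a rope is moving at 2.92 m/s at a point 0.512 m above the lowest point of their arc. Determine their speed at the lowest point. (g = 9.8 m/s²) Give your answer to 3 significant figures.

By conservation of mechanical energy, ½mv₀² + mgh = ½mv²
v² = v₀² + 2gh = (2.92)² + 2(9.8)(0.512) = 18.562
v = √18.562 = 4.308 m/s

v = 4.31 m/s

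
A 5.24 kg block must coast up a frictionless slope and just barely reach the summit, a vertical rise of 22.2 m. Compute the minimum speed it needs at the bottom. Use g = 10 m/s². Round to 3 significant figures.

v = 21.1 m/s

At the top it is momentarily at rest, so all KE converts to PE: ½mv² = mgh
v = √(2gh) = √(2 × 10 × 22.2) = 21.07 m/s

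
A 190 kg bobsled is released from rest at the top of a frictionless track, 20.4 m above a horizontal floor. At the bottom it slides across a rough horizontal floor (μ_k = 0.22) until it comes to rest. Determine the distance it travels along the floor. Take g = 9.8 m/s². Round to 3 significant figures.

d = 92.7 m

Energy at the top = energy at the end + work done against friction:
At rest all PE has been dissipated by friction: mgh = μ_k m g d
d = h/μ_k = 20.4/0.22 = 92.73 m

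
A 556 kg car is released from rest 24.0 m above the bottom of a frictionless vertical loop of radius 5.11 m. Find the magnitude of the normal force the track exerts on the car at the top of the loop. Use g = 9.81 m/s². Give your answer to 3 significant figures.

N = 24000 N

Energy from release to top (height 2r): mgh = ½mv_top² + mg(2r)
v_top² = 2g(h − 2r) = 2(9.81)(24.0 − 10.22) = 270.36 m²/s²
At the top, both N and weight point toward the centre: N + mg = mv_top²/r
N = m(v_top²/r − g) = 556(270.36/5.11 − 9.81) = 23963 N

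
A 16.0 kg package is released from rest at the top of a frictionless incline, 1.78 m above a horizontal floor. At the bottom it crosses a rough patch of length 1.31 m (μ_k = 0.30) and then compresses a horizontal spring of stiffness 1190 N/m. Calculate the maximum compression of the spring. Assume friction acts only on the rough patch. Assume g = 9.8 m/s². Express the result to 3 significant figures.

x = 0.605 m

Initial energy: E₁ = mgh = (16.0)(9.8)(1.78) = 279.10 J
Friction removes W_f = μ_k mg d = (0.30)(16.0)(9.8)(1.31) = 61.62 J
Energy reaching the spring: E = 279.10 − 61.62 = 217.48 J
At max compression ½kx² = E ⇒ x = √(2E/k) = √(2 × 217.48/1190) = 0.6046 m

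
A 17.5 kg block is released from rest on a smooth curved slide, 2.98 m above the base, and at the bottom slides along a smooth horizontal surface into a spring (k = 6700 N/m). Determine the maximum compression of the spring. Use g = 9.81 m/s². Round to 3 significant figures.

x = 0.391 m

At max compression the block is momentarily at rest: mgh = ½kx²
x = √(2mgh/k) = √(2 × 17.5 × 9.81 × 2.98 / 6700) = 0.3908 m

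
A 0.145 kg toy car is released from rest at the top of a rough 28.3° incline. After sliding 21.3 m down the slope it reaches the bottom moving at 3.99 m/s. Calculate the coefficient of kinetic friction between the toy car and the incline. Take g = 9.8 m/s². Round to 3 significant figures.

μ_k = 0.495

mgh = ½mv² + μ_k (mg cosθ) L, with h = L sinθ
mgL sinθ = 14.349 J; ½mv² = 1.1542 J
W_f = 14.349 − 1.1542 = 13.20 J
μ_k = W_f/(mg cosθ · L) = 13.20/(1.251 × 21.3) = 0.4951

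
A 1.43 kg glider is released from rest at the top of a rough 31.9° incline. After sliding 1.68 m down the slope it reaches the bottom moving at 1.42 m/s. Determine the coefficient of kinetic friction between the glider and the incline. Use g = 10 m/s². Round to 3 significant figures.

μ_k = 0.552

mgh = ½mv² + μ_k (mg cosθ) L, with h = L sinθ
mgL sinθ = 12.695 J; ½mv² = 1.4417 J
W_f = 12.695 − 1.4417 = 11.25 J
μ_k = W_f/(mg cosθ · L) = 11.25/(12.14 × 1.68) = 0.5518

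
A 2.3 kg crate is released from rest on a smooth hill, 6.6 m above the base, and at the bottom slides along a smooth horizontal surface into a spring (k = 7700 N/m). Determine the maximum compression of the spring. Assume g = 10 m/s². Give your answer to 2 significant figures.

x = 0.20 m

Energy conservation (no friction) from release to max compression: mgh = ½kx²
x = √(2mgh/k) = √(2 × 2.3 × 10 × 6.6 / 7700) = 0.1986 m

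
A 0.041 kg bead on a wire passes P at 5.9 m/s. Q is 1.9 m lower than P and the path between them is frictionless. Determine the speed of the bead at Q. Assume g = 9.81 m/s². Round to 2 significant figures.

v = 8.5 m/s

By conservation of mechanical energy, ½mv₀² + mgh = ½mv²
v² = v₀² + 2gh = (5.9)² + 2(9.81)(1.9) = 72.088
v = √72.088 = 8.490 m/s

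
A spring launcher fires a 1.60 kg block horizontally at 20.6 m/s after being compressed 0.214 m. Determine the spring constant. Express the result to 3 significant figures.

k = 14800 N/m

Spring PE at full compression equals KE at release: ½kx² = ½mv²
k = mv²/x² = (1.60)(20.6)²/(0.214)² = 14826 N/m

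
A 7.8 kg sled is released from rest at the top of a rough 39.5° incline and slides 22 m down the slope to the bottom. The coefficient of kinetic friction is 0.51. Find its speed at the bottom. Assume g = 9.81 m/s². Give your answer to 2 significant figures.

v = 10 m/s

Taking the bottom as reference, mgh = ½mv² + μ_k N L with h = L sinθ, N = mg cosθ:
mgh = mgL sinθ = (7.8)(9.81)(22)sin39.5° = 1070.8 J
W_f = μ_k mg cosθ · L = (0.51)(7.8)(9.81)cos39.5°·22 = 662.5 J
½mv² = 1070.8 − 662.5 = 408.31 J
v = √(2 × 408.31/7.8) = 10.23 m/s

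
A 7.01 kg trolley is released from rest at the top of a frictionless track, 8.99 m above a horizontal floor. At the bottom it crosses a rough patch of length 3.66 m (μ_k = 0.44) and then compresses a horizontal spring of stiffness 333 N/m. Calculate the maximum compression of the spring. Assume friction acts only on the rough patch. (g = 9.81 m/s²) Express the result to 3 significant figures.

x = 1.75 m

Initial energy: E₁ = mgh = (7.01)(9.81)(8.99) = 618.23 J
Friction removes W_f = μ_k mg d = (0.44)(7.01)(9.81)(3.66) = 110.7 J
Energy reaching the spring: E = 618.23 − 110.7 = 507.48 J
At max compression ½kx² = E ⇒ x = √(2E/k) = √(2 × 507.48/333) = 1.746 m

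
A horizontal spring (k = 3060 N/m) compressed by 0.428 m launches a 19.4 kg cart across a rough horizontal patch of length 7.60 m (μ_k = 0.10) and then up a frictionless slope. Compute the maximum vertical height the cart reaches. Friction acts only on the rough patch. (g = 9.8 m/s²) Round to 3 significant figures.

h = 0.714 m

Spring energy: E₀ = ½kx² = ½(3060)(0.428)² = 280.27 J
Friction: W_f = μ_k mg d = (0.10)(19.4)(9.8)(7.60) = 144.5 J
Energy at base of ramp: E = 280.27 − 144.5 = 135.78 J
At max height all remaining energy is PE: mgh = E ⇒ h = E/(mg) = 135.78/(19.4 × 9.8) = 0.7142 m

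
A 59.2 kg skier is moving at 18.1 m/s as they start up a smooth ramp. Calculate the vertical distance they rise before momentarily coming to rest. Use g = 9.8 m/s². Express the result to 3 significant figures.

By energy conservation, ½mv² = mgh
h = v²/(2g) = 18.1²/(2 × 9.8) = 16.71 m

h = 16.7 m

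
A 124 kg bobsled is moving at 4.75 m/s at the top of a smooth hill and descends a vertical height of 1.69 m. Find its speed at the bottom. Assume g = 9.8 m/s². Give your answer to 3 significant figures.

v = 7.46 m/s

Equating total energy at the two states: ½mv₀² + mgh = ½mv²
v² = v₀² + 2gh = (4.75)² + 2(9.8)(1.69) = 55.687
v = √55.687 = 7.462 m/s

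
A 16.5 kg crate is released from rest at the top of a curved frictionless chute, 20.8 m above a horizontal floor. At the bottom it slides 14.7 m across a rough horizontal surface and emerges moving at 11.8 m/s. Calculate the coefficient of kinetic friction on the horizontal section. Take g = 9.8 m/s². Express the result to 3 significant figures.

Applying the work–energy principle:
mgh = ½mv² + μ_k m g d
mgh = 3363.4 J; ½mv² = 1148.7 J
W_f = 3363.4 − 1148.7 = 2215 J
μ_k = W_f/(mg·d) = 2215/(161.7 × 14.7) = 0.9317

μ_k = 0.932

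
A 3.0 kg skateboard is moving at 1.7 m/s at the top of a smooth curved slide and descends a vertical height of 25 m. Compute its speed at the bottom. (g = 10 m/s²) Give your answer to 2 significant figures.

Equating total energy at the two states: ½mv₀² + mgh = ½mv²
v² = v₀² + 2gh = (1.7)² + 2(10)(25) = 502.89
v = √502.89 = 22.43 m/s

v = 22 m/s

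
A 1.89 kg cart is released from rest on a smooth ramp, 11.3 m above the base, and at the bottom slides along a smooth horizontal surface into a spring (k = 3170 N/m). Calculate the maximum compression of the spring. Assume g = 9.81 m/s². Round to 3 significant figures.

x = 0.364 m

At max compression the cart is momentarily at rest: mgh = ½kx²
x = √(2mgh/k) = √(2 × 1.89 × 9.81 × 11.3 / 3170) = 0.3636 m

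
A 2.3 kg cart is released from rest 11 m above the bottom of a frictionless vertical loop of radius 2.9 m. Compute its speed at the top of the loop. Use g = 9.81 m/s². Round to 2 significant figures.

Energy conservation: mgh = ½mv_top² + mg(2r)
v_top² = 2g(h − 2r) = 2(9.81)(11 − 5.800) = 102.0
v_top = 10.10 m/s

v = 10 m/s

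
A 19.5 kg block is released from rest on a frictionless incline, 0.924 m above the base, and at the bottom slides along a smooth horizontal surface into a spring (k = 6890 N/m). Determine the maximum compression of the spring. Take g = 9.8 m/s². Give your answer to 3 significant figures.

Gravitational PE at the top equals spring PE at max compression: mgh = ½kx²
x = √(2mgh/k) = √(2 × 19.5 × 9.8 × 0.924 / 6890) = 0.2264 m

x = 0.226 m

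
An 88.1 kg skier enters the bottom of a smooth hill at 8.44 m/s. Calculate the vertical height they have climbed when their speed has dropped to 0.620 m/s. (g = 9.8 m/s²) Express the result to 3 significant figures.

Conservation of energy: ½mv₁² = ½mv₂² + mgh
h = (v₁² − v₂²)/(2g) = (8.44² − 0.620²)/(2 × 9.8) = 3.615 m

h = 3.61 m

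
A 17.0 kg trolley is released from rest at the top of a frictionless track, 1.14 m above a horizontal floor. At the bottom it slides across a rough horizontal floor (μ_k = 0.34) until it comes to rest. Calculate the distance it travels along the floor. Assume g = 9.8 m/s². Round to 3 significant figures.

d = 3.35 m

Energy at the top = energy at the end + work done against friction:
At rest all PE has been dissipated by friction: mgh = μ_k m g d
d = h/μ_k = 1.14/0.34 = 3.353 m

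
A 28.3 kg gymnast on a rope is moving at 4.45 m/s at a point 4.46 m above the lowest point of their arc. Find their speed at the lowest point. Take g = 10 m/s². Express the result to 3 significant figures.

By conservation of mechanical energy, ½mv₀² + mgh = ½mv²
The mass cancels from both sides.
v² = v₀² + 2gh = (4.45)² + 2(10)(4.46) = 109.00
v = √109.00 = 10.44 m/s

v = 10.4 m/s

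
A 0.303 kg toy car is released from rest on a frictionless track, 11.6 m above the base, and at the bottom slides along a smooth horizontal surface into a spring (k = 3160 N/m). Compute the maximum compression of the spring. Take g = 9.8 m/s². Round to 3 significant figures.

At max compression the car is momentarily at rest: mgh = ½kx²
x = √(2mgh/k) = √(2 × 0.303 × 9.8 × 11.6 / 3160) = 0.1477 m

x = 0.148 m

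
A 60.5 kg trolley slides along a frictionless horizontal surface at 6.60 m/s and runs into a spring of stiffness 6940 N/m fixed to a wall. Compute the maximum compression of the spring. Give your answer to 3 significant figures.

x = 0.616 m

Conservation of energy between contact and max compression: ½mv² = ½kx²
x = v√(m/k) = 6.60 × √(60.5/6940) = 0.6162 m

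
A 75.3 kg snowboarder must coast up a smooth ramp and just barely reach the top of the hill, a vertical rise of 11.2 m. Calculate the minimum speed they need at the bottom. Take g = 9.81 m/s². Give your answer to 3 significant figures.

At the top they are momentarily at rest, so all KE converts to PE: ½mv² = mgh
v = √(2gh) = √(2 × 9.81 × 11.2) = 14.82 m/s

v = 14.8 m/s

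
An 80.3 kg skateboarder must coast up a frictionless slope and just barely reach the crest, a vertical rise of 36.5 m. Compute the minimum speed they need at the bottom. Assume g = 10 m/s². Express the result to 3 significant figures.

v = 27.0 m/s

At the top they are momentarily at rest, so all KE converts to PE: ½mv² = mgh
v = √(2gh) = √(2 × 10 × 36.5) = 27.02 m/s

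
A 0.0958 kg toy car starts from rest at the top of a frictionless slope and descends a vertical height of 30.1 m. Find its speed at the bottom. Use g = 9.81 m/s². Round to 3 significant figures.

v = 24.3 m/s

By conservation of mechanical energy, mgh = ½mv²
v = √(2gh) = √(2 × 9.81 × 30.1) = √590.56 = 24.30 m/s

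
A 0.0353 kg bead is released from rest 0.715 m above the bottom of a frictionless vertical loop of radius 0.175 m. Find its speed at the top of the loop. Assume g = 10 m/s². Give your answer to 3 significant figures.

v = 2.70 m/s

Energy conservation: mgh = ½mv_top² + mg(2r)
v_top² = 2g(h − 2r) = 2(10)(0.715 − 0.3500) = 7.300
v_top = 2.702 m/s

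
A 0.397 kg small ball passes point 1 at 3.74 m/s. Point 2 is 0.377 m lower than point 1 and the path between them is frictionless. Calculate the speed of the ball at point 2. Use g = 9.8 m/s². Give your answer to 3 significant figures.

v = 4.62 m/s

Equating total energy at the two states: ½mv₀² + mgh = ½mv²
The mass cancels from both sides.
v² = v₀² + 2gh = (3.74)² + 2(9.8)(0.377) = 21.377
v = √21.377 = 4.624 m/s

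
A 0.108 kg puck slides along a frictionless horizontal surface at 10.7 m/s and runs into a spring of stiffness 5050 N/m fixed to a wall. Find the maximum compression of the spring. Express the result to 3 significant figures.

Conservation of energy between contact and max compression: ½mv² = ½kx²
x = v√(m/k) = 10.7 × √(0.108/5050) = 0.04948 m

x = 0.0495 m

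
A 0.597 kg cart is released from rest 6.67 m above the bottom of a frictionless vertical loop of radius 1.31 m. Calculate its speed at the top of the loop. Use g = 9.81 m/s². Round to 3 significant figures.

Energy conservation: mgh = ½mv_top² + mg(2r)
v_top² = 2g(h − 2r) = 2(9.81)(6.67 − 2.620) = 79.46
v_top = 8.914 m/s

v = 8.91 m/s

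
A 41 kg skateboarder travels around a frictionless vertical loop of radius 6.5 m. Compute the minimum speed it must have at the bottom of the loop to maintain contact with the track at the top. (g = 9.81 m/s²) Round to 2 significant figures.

v = 18 m/s

At the top: mg = mv_top²/r ⇒ v_top² = gr = 63.77 m²/s²
Energy from bottom to top (height 2r): ½mv_bot² = ½mv_top² + mg(2r)
v_bot² = gr + 4gr = 5gr = 318.8
v_bot = √(5gr) = 17.86 m/s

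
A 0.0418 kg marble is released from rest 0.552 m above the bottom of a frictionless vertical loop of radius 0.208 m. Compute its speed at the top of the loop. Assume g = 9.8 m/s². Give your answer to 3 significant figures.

Energy conservation: mgh = ½mv_top² + mg(2r)
v_top² = 2g(h − 2r) = 2(9.8)(0.552 − 0.4160) = 2.666
v_top = 1.633 m/s

v = 1.63 m/s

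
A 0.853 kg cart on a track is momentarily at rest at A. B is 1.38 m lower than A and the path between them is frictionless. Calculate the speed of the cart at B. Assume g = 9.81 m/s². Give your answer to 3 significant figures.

v = 5.20 m/s

Equating total energy at the two states: mgh = ½mv²
v = √(2gh) = √(2 × 9.81 × 1.38) = √27.076 = 5.203 m/s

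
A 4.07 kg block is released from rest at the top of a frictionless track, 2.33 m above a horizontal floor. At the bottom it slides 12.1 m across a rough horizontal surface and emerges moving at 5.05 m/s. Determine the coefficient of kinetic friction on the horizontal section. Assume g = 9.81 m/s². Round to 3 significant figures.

μ_k = 0.0851

Energy at the top = energy at the end + work done against friction:
mgh = ½mv² + μ_k m g d
mgh = 93.029 J; ½mv² = 51.898 J
W_f = 93.029 − 51.898 = 41.13 J
μ_k = W_f/(mg·d) = 41.13/(39.93 × 12.1) = 0.08514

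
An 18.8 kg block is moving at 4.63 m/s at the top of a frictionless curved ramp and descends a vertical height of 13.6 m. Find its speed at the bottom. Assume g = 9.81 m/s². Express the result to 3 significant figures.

v = 17.0 m/s

Mechanical energy is conserved (no friction): ½mv₀² + mgh = ½mv²
The mass cancels from both sides.
v² = v₀² + 2gh = (4.63)² + 2(9.81)(13.6) = 288.27
v = √288.27 = 16.98 m/s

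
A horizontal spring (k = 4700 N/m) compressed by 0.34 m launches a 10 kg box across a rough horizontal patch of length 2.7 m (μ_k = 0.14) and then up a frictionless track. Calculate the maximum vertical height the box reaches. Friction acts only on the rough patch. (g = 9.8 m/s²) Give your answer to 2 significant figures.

h = 2.4 m

Spring energy: E₀ = ½kx² = ½(4700)(0.34)² = 271.66 J
Friction: W_f = μ_k mg d = (0.14)(10)(9.8)(2.7) = 37.04 J
Energy at base of ramp: E = 271.66 − 37.04 = 234.62 J
At max height all remaining energy is PE: mgh = E ⇒ h = E/(mg) = 234.62/(10 × 9.8) = 2.394 m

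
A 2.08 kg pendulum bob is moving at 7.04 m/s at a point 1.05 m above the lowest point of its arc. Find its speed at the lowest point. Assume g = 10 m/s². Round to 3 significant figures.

Energy conservation between the two points: ½mv₀² + mgh = ½mv²
v² = v₀² + 2gh = (7.04)² + 2(10)(1.05) = 70.562
v = √70.562 = 8.400 m/s

v = 8.40 m/s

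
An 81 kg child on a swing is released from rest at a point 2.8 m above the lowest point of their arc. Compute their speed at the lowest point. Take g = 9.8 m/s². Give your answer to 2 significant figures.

v = 7.4 m/s

Equating total energy at the two states: mgh = ½mv²
v = √(2gh) = √(2 × 9.8 × 2.8) = √54.880 = 7.408 m/s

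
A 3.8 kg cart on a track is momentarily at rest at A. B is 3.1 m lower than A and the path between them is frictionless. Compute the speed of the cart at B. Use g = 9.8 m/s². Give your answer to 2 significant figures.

Mechanical energy is conserved (no friction): mgh = ½mv²
The mass cancels from both sides.
v = √(2gh) = √(2 × 9.8 × 3.1) = √60.760 = 7.795 m/s

v = 7.8 m/s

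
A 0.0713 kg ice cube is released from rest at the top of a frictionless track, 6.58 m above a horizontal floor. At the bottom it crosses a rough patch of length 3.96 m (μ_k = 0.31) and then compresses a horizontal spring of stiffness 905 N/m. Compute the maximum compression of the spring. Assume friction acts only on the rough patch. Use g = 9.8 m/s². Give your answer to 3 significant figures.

Initial energy: E₁ = mgh = (0.0713)(9.8)(6.58) = 4.5977 J
Friction removes W_f = μ_k mg d = (0.31)(0.0713)(9.8)(3.96) = 0.8578 J
Energy reaching the spring: E = 4.5977 − 0.8578 = 3.7399 J
At max compression ½kx² = E ⇒ x = √(2E/k) = √(2 × 3.7399/905) = 0.09091 m

x = 0.0909 m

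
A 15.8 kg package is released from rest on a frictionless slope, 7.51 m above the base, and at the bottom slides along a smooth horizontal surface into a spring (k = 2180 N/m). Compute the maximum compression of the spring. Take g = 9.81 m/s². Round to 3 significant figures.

x = 1.03 m

Energy conservation (no friction) from release to max compression: mgh = ½kx²
x = √(2mgh/k) = √(2 × 15.8 × 9.81 × 7.51 / 2180) = 1.033 m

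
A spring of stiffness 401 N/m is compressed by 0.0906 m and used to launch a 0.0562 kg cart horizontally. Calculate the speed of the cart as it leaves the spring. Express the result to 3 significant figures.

Spring PE converts entirely to kinetic energy: ½kx² = ½mv²
v = x√(k/m) = 0.0906 × √(401/0.0562) = 7.653 m/s

v = 7.65 m/s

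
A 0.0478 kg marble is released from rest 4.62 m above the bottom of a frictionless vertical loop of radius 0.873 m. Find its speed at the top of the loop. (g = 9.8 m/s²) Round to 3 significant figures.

Energy conservation: mgh = ½mv_top² + mg(2r)
v_top² = 2g(h − 2r) = 2(9.8)(4.62 − 1.746) = 56.33
v_top = 7.505 m/s

v = 7.51 m/s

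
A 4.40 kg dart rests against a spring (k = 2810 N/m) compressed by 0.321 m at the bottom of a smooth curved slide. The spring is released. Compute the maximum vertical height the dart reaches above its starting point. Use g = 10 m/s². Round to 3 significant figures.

h = 3.29 m

At maximum height the dart is at rest, so ½kx² = mgh
h = kx²/(2mg) = (2810)(0.321)²/(2 × 4.40 × 10) = 3.290 m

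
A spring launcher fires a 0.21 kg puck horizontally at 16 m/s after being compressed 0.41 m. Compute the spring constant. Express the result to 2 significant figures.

k = 320 N/m

Spring PE at full compression equals KE at release: ½kx² = ½mv²
k = mv²/x² = (0.21)(16)²/(0.41)² = 319.8 N/m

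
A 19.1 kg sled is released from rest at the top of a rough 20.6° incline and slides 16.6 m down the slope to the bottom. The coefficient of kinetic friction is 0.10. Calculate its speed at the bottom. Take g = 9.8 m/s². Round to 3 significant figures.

Work–energy: mg(L sinθ) − μ_k(mg cosθ)L = ½mv²
mgh = mgL sinθ = (19.1)(9.8)(16.6)sin20.6° = 1093.2 J
W_f = μ_k mg cosθ · L = (0.10)(19.1)(9.8)cos20.6°·16.6 = 290.9 J
½mv² = 1093.2 − 290.9 = 802.39 J
v = √(2 × 802.39/19.1) = 9.166 m/s

v = 9.17 m/s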